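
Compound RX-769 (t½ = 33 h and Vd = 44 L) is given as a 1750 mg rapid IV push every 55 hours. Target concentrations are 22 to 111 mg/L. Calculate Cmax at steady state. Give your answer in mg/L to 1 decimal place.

58.1 mg/L

Over one 55-h interval, 55/33 ≈ 1.6667 half-lives elapse, leaving f ≈ 0.3150 of each dose.
Accumulation ratio R = 1/(1 − f) ≈ 1/0.6850 ≈ 1.4599.
Single-dose peak C₀ = D/Vd = 1750/44 ≈ 39.773 mg/L.
Steady-state peak Cmax,ss = C₀·R ≈ 39.773 × 1.4599 ≈ 58.065 mg/L.
Peak 58.1 mg/L vs MTC 111 mg/L: below toxic threshold.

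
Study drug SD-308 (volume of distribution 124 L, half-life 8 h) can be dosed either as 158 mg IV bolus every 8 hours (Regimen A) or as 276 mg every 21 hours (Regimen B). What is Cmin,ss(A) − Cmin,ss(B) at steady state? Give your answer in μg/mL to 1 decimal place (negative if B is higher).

Regimen A: f = (1/2)^(8/8) ≈ 0.5000; Cmin,ss = (158/124)·f/(1−f) ≈ 1.274 μg/mL.
Regimen B: f = (1/2)^(21/8) ≈ 0.1621; Cmin,ss = (276/124)·f/(1−f) ≈ 0.431 μg/mL.
Difference ≈ 1.274 − 0.431 ≈ 0.843 μg/mL.

0.8 μg/mL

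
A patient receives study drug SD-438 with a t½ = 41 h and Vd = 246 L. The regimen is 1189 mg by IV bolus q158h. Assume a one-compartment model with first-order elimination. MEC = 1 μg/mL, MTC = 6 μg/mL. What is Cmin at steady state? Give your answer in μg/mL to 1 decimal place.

0.4 μg/mL

Over one 158-h interval, 158/41 ≈ 3.8537 half-lives elapse, leaving f ≈ 0.0692 of each dose.
Single-dose peak C₀ = D/Vd = 1189/246 ≈ 4.833 μg/mL.
Steady-state trough Cmin,ss = C₀·f/(1−f) ≈ 4.833 × 0.0692/0.9308 ≈ 0.359 μg/mL.
Trough 0.4 μg/mL vs MEC 1 μg/mL: subtherapeutic.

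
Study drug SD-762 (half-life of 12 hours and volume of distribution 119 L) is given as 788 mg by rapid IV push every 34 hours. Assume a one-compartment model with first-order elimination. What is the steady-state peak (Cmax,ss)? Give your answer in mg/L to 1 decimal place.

τ/t½ = 34/12 ≈ 2.8333, so fraction remaining f = (1/2)^(34/12) ≈ 0.1403.
Accumulation ratio R = 1/(1 − f) ≈ 1/0.8597 ≈ 1.1632.
Each bolus raises the concentration by D/Vd = 788/119 ≈ 6.622 mg/L.
Steady-state peak Cmax,ss = C₀·R ≈ 6.622 × 1.1632 ≈ 7.703 mg/L.

7.7 mg/L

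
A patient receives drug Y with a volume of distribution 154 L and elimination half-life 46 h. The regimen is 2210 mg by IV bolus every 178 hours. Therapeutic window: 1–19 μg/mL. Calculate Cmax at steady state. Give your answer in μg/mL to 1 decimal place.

Over one 178-h interval, 178/46 ≈ 3.8696 half-lives elapse, leaving f ≈ 0.0684 of each dose.
Accumulation ratio R = 1/(1 − f) ≈ 1/0.9316 ≈ 1.0734.
Single-dose peak C₀ = D/Vd = 2210/154 ≈ 14.351 μg/mL.
Steady-state peak Cmax,ss = C₀·R ≈ 14.351 × 1.0734 ≈ 15.404 μg/mL.
Peak 15.4 μg/mL vs MTC 19 μg/mL: below toxic threshold.

15.4 μg/mL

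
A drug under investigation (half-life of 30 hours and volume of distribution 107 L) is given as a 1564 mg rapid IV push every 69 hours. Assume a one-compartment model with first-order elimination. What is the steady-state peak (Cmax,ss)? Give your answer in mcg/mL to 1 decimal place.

18.3 mcg/mL

k = ln2/t½ = ln2/30 ≈ 0.023105 h⁻¹; fraction remaining f = e^(−kτ) = e^(−0.023105×69) ≈ 0.2031.
Accumulation ratio R = 1/(1 − f) ≈ 1/0.7969 ≈ 1.2549.
Single-dose peak C₀ = D/Vd = 1564/107 ≈ 14.617 mcg/mL.
Steady-state peak Cmax,ss = C₀·R ≈ 14.617 × 1.2549 ≈ 18.343 mcg/mL.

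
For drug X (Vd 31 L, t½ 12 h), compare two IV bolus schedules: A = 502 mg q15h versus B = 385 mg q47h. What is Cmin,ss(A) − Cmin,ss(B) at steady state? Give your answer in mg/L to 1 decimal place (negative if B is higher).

10.9 mg/L

Regimen A: f = (1/2)^(15/12) ≈ 0.4204; Cmin,ss = (502/31)·f/(1−f) ≈ 11.746 mg/L.
Regimen B: f = (1/2)^(47/12) ≈ 0.0662; Cmin,ss = (385/31)·f/(1−f) ≈ 0.880 mg/L.
Difference ≈ 11.746 − 0.880 ≈ 10.866 mg/L.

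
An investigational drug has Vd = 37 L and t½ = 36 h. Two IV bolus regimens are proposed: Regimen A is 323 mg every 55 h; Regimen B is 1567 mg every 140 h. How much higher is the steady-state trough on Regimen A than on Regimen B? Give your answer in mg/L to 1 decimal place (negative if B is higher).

Regimen A: f = (1/2)^(55/36) ≈ 0.3468; Cmin,ss = (323/37)·f/(1−f) ≈ 4.635 mg/L.
Regimen B: f = (1/2)^(140/36) ≈ 0.0675; Cmin,ss = (1567/37)·f/(1−f) ≈ 3.066 mg/L.
Difference ≈ 4.635 − 3.066 ≈ 1.569 mg/L.

1.6 mg/L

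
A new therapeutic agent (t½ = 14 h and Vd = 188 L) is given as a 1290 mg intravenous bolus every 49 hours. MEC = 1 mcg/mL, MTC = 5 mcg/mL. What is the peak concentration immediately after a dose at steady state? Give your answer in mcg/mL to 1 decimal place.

7.5 mcg/mL

k = ln2/t½ = ln2/14 ≈ 0.049511 h⁻¹; fraction remaining f = e^(−kτ) = e^(−0.049511×49) ≈ 0.0884.
At steady state, accumulation factor R = 1/(1 − e^(−kτ)) ≈ 1.0970.
Each bolus raises the concentration by D/Vd = 1290/188 ≈ 6.862 mcg/mL.
Cmax,ss = C₀/(1 − f) ≈ 6.862/0.9116 ≈ 7.527 mcg/mL.
Peak 7.5 mcg/mL vs MTC 5 mcg/mL: exceeds toxic threshold.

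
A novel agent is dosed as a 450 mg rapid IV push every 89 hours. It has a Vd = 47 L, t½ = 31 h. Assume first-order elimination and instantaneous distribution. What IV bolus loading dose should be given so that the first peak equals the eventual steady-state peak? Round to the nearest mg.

f = (1/2)^(89/31) ≈ 0.136695; accumulation ratio R = 1/(1−f) ≈ 1.15834.
Loading dose to hit Cmax,ss on first dose: D_load = D_maint·R ≈ 450 × 1.15834 ≈ 521.25 mg.

521 mg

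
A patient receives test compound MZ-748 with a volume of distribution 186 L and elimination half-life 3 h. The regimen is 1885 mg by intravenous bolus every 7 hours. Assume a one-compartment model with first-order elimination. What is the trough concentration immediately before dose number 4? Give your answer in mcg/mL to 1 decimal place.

f = (1/2)^(τ/t½) = (1/2)^(7/3) ≈ 0.1984.
C₀ = D/Vd = 1885/186 ≈ 10.134 mcg/mL.
Before the 4th dose, 3 doses have been given. Superposition: Cmin = C₀·(f + f² + … + f^3).
≈ 10.134 × (0.1984 + 0.0394 + 0.0078) ≈ 10.134 × 0.2456 ≈ 2.489 mcg/mL.

2.5 mcg/mL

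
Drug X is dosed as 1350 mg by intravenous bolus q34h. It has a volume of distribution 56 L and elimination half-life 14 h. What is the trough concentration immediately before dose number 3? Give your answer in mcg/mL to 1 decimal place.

5.3 mcg/mL

f = (1/2)^(τ/t½) = (1/2)^(34/14) ≈ 0.1857.
C₀ = D/Vd = 1350/56 ≈ 24.107 mcg/mL.
Before the 3rd dose, 2 doses have been given. Superposition: Cmin = C₀·(f + f²).
≈ 24.107 × (0.1857 + 0.0345) ≈ 24.107 × 0.2202 ≈ 5.308 mcg/mL.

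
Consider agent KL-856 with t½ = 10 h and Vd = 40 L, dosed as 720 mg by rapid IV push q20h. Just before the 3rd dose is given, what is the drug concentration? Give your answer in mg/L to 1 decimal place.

5.6 mg/L

f = (1/2)^(τ/t½) = (1/2)^(20/10) ≈ 0.2500.
C₀ = D/Vd = 720/40 ≈ 18.000 mg/L.
Before the 3rd dose, 2 doses have been given. Superposition: Cmin = C₀·(f + f²).
≈ 18.000 × (0.2500 + 0.0625) ≈ 18.000 × 0.3125 ≈ 5.625 mg/L.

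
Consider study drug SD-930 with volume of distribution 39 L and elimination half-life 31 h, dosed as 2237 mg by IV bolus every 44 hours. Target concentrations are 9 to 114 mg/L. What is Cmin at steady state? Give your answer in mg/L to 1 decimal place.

k = ln2/t½ = ln2/31 ≈ 0.022360 h⁻¹; fraction remaining f = e^(−kτ) = e^(−0.022360×44) ≈ 0.3739.
Accumulation ratio R = 1/(1 − f) ≈ 1/0.6261 ≈ 1.5972.
Each bolus raises the concentration by D/Vd = 2237/39 ≈ 57.359 mg/L.
Cmax,ss = C₀/(1 − f) ≈ 57.359/0.6261 ≈ 91.613 mg/L.
One interval later, Cmin,ss = Cmax,ss·e^(−kτ) ≈ 91.613 × 0.3739 ≈ 34.254 mg/L.
Trough 34.3 mg/L vs MEC 9 mg/L: adequate.

34.3 mg/L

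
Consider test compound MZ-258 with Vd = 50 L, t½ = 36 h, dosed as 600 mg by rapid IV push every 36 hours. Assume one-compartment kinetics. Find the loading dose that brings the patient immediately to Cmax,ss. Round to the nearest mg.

f = (1/2)^(36/36) ≈ 0.500000; accumulation ratio R = 1/(1−f) ≈ 2.00000.
Loading dose to hit Cmax,ss on first dose: D_load = D_maint·R ≈ 600 × 2.00000 ≈ 1200.00 mg.

1200 mg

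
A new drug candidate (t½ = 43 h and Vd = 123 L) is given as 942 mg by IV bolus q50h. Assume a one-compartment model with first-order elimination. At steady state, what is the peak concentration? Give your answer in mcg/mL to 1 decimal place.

τ/t½ = 50/43 ≈ 1.1628, so fraction remaining f = (1/2)^(50/43) ≈ 0.4466.
At steady state, accumulation factor R = 1/(1 − e^(−kτ)) ≈ 1.8070.
Each bolus raises the concentration by D/Vd = 942/123 ≈ 7.659 mcg/mL.
Steady-state peak Cmax,ss = C₀·R ≈ 7.659 × 1.8070 ≈ 13.840 mcg/mL.

13.8 mcg/mL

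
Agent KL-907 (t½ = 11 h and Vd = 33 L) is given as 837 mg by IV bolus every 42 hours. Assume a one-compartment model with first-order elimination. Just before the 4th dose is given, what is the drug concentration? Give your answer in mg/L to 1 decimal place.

f = (1/2)^(τ/t½) = (1/2)^(42/11) ≈ 0.0709.
C₀ = D/Vd = 837/33 ≈ 25.364 mg/L.
Before the 4th dose, 3 doses have been given. Superposition: Cmin = C₀·(f + f² + … + f^3).
≈ 25.364 × (0.0709 + 0.0050 + 0.0004) ≈ 25.364 × 0.0763 ≈ 1.935 mg/L.

1.9 mg/L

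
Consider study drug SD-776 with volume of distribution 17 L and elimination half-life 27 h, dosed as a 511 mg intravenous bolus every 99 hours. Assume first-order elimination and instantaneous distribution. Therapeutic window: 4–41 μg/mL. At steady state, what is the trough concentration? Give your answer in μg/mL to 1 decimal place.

2.6 μg/mL

k = ln2/t½ = ln2/27 ≈ 0.025672 h⁻¹; fraction remaining f = e^(−kτ) = e^(−0.025672×99) ≈ 0.0787.
Accumulation ratio R = 1/(1 − f) ≈ 1/0.9213 ≈ 1.0854.
Each bolus raises the concentration by D/Vd = 511/17 ≈ 30.059 μg/mL.
Cmax,ss = C₀/(1 − f) ≈ 30.059/0.9213 ≈ 32.627 μg/mL.
One interval later, Cmin,ss = Cmax,ss·e^(−kτ) ≈ 32.627 × 0.0787 ≈ 2.568 μg/mL.
Trough 2.6 μg/mL vs MEC 4 μg/mL: subtherapeutic.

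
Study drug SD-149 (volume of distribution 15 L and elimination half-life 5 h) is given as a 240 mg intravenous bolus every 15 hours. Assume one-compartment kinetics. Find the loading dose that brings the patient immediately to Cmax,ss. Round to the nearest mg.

f = (1/2)^(15/5) ≈ 0.125000; accumulation ratio R = 1/(1−f) ≈ 1.14286.
Loading dose to hit Cmax,ss on first dose: D_load = D_maint·R ≈ 240 × 1.14286 ≈ 274.29 mg.

274 mg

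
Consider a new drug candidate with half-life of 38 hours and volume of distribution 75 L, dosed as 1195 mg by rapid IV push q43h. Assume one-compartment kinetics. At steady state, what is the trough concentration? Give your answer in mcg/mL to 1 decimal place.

k = ln2/t½ = ln2/38 ≈ 0.018241 h⁻¹; fraction remaining f = e^(−kτ) = e^(−0.018241×43) ≈ 0.4564.
Single-dose peak C₀ = D/Vd = 1195/75 ≈ 15.933 mcg/mL.
Steady-state trough Cmin,ss = C₀·f/(1−f) ≈ 15.933 × 0.4564/0.5436 ≈ 13.377 mcg/mL.

13.4 mcg/mL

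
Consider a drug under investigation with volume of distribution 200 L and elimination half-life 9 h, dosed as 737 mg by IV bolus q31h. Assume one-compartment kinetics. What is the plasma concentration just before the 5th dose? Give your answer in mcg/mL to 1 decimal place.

f = (1/2)^(τ/t½) = (1/2)^(31/9) ≈ 0.0919.
C₀ = D/Vd = 737/200 ≈ 3.685 mcg/mL.
Before the 5th dose, 4 doses have been given. Superposition: Cmin = C₀·(f + f² + … + f^4).
≈ 3.685 × (0.0919 + 0.0084 + 0.0008 + 0.0001) ≈ 3.685 × 0.1012 ≈ 0.373 mcg/mL.

0.4 mcg/mL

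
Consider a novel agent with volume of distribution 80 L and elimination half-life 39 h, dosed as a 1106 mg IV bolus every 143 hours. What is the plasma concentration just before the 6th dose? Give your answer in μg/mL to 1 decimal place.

f = (1/2)^(τ/t½) = (1/2)^(143/39) ≈ 0.0787.
C₀ = D/Vd = 1106/80 ≈ 13.825 μg/mL.
Before the 6th dose, 5 doses have been given. Superposition: Cmin = C₀·(f + f² + … + f^5).
≈ 13.825 × (0.0787 + 0.0062 + 0.0005 + 0.0000 + 0.0000) ≈ 13.825 × 0.0854 ≈ 1.181 μg/mL.

1.2 μg/mL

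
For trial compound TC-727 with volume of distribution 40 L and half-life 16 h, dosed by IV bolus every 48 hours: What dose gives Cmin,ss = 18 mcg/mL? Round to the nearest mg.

τ/t½ = 48/16 ≈ 3, so f = (1/2)^(48/16) ≈ 0.125000.
Cmin,ss = (D/Vd)·f/(1−f), so D = Cmin,ss·Vd·(1−f)/f.
D = 18 × 40 × (1−f)/f ≈ 18 × 40 × 7.00000 ≈ 5040.00 mg.

5040 mg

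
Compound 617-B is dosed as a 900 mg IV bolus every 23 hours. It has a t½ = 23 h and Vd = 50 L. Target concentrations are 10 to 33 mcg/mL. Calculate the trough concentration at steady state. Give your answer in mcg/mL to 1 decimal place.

18.0 mcg/mL

The dosing interval is 1 half-life, so f = 2^(−1) = 0.5.
Accumulation ratio R = 1/(1 − f) = 1/0.5 = 2/1.
Single-dose peak C₀ = D/Vd = 900/50 = 18 mcg/mL.
Steady-state peak Cmax,ss = C₀·R = 18 × 2/1 ≈ 36.000 mcg/mL.
Steady-state trough Cmin,ss = Cmax,ss·f ≈ 36.000 × 0.5 ≈ 18.000 mcg/mL.
Trough 18.0 mcg/mL vs MEC 10 mcg/mL: adequate.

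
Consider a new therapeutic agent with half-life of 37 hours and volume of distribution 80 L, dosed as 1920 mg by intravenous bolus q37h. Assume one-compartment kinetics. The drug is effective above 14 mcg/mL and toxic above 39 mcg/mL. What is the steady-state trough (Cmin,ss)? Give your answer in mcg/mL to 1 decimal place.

τ = 37 h = 1 half-life, so f = (1/2)^1 = 0.5.
At steady state, R = 1/(1 − 0.5) = 2/1.
Single-dose peak C₀ = D/Vd = 1920/80 = 24 mcg/mL.
Steady-state peak Cmax,ss = C₀·R = 24 × 2/1 ≈ 48.000 mcg/mL.
Steady-state trough Cmin,ss = Cmax,ss·f ≈ 48.000 × 0.5 ≈ 24.000 mcg/mL.
Trough 24.0 mcg/mL vs MEC 14 mcg/mL: adequate.

24.0 mcg/mL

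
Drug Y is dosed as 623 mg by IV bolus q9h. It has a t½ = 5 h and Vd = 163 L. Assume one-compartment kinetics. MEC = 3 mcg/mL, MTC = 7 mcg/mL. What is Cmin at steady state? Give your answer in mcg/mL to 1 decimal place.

1.5 mcg/mL

τ/t½ = 9/5 ≈ 1.8, so fraction remaining f = (1/2)^(9/5) ≈ 0.2872.
Accumulation ratio R = 1/(1 − f) ≈ 1/0.7128 ≈ 1.4029.
Single-dose peak C₀ = D/Vd = 623/163 ≈ 3.822 mcg/mL.
Cmax,ss = C₀/(1 − f) ≈ 3.822/0.7128 ≈ 5.362 mcg/mL.
One interval later, Cmin,ss = Cmax,ss·e^(−kτ) ≈ 5.362 × 0.2872 ≈ 1.540 mcg/mL.
Trough 1.5 mcg/mL vs MEC 3 mcg/mL: subtherapeutic.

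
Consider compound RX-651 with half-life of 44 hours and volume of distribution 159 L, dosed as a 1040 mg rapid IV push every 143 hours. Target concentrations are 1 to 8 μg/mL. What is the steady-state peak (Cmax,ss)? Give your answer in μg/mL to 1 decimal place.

7.3 μg/mL

τ/t½ = 143/44 ≈ 3.25, so fraction remaining f = (1/2)^(143/44) ≈ 0.1051.
Accumulation ratio R = 1/(1 − f) ≈ 1/0.8949 ≈ 1.1174.
Single-dose peak C₀ = D/Vd = 1040/159 ≈ 6.541 μg/mL.
Cmax,ss = C₀/(1 − f) ≈ 6.541/0.8949 ≈ 7.309 μg/mL.
Peak 7.3 μg/mL vs MTC 8 μg/mL: below toxic threshold.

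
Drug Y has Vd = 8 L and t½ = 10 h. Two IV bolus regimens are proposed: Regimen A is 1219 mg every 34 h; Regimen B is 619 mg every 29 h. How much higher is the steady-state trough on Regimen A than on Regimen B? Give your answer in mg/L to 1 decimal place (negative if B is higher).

Regimen A: f = (1/2)^(34/10) ≈ 0.0947; Cmin,ss = (1219/8)·f/(1−f) ≈ 15.939 mg/L.
Regimen B: f = (1/2)^(29/10) ≈ 0.1340; Cmin,ss = (619/8)·f/(1−f) ≈ 11.973 mg/L.
Difference ≈ 15.939 − 11.973 ≈ 3.966 mg/L.

4.0 mg/L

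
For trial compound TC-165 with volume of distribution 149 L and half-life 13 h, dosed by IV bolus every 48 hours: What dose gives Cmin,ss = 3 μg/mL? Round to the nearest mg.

5331 mg

τ/t½ = 48/13 ≈ 3.6923, so f = (1/2)^(48/13) ≈ 0.077358.
Cmin,ss = (D/Vd)·f/(1−f), so D = Cmin,ss·Vd·(1−f)/f.
D = 3 × 149 × (1−f)/f ≈ 3 × 149 × 11.92691 ≈ 5331.33 mg.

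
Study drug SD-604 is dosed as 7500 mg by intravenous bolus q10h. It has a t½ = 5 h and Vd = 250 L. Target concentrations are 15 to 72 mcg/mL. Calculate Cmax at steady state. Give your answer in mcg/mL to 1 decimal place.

40.0 mcg/mL

τ = 10 h = 2 half-lives, so f = (1/2)^2 = 0.25.
Accumulation ratio R = 1/(1 − f) = 1/0.75 = 4/3.
Single-dose peak C₀ = D/Vd = 7500/250 = 30 mcg/mL.
Steady-state peak Cmax,ss = C₀·R = 30 × 4/3 ≈ 40.000 mcg/mL.
Peak 40.0 mcg/mL vs MTC 72 mcg/mL: below toxic threshold.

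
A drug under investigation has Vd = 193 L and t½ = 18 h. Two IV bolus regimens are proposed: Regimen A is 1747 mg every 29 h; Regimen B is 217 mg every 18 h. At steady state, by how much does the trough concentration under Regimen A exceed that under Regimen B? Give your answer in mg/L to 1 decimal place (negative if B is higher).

3.3 mg/L

Regimen A: f = (1/2)^(29/18) ≈ 0.3273; Cmin,ss = (1747/193)·f/(1−f) ≈ 4.404 mg/L.
Regimen B: f = (1/2)^(18/18) ≈ 0.5000; Cmin,ss = (217/193)·f/(1−f) ≈ 1.124 mg/L.
Difference ≈ 4.404 − 1.124 ≈ 3.280 mg/L.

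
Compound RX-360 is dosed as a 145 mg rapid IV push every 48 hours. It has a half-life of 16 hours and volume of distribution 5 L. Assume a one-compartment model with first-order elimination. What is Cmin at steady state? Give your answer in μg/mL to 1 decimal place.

τ = 48 h = 3 half-lives, so f = (1/2)^3 = 0.125.
Accumulation ratio R = 1/(1 − f) = 1/0.875 = 8/7.
Single-dose peak C₀ = D/Vd = 145/5 = 29 μg/mL.
Steady-state peak Cmax,ss = C₀·R = 29 × 8/7 ≈ 33.143 μg/mL.
Steady-state trough Cmin,ss = Cmax,ss·f ≈ 33.143 × 0.125 ≈ 4.143 μg/mL.

4.1 μg/mL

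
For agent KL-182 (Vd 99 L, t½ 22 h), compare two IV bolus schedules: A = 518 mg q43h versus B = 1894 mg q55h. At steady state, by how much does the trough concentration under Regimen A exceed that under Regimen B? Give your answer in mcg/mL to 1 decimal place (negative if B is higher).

Regimen A: f = (1/2)^(43/22) ≈ 0.2580; Cmin,ss = (518/99)·f/(1−f) ≈ 1.819 mcg/mL.
Regimen B: f = (1/2)^(55/22) ≈ 0.1768; Cmin,ss = (1894/99)·f/(1−f) ≈ 4.109 mcg/mL.
Difference ≈ 1.819 − 4.109 ≈ -2.290 mcg/mL.

-2.3 mcg/mL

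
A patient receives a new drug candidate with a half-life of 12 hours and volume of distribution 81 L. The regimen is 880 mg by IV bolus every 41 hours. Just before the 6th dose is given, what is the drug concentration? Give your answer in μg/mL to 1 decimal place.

f = (1/2)^(τ/t½) = (1/2)^(41/12) ≈ 0.0936.
C₀ = D/Vd = 880/81 ≈ 10.864 μg/mL.
Before the 6th dose, 5 doses have been given. Superposition: Cmin = C₀·(f + f² + … + f^5).
≈ 10.864 × (0.0936 + 0.0088 + 0.0008 + 0.0001 + 0.0000) ≈ 10.864 × 0.1033 ≈ 1.122 μg/mL.

1.1 μg/mL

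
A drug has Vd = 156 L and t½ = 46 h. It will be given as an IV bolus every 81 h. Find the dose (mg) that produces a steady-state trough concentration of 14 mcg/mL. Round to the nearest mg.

τ/t½ = 81/46 ≈ 1.7609, so f = (1/2)^(81/46) ≈ 0.295070.
Cmin,ss = (D/Vd)·f/(1−f), so D = Cmin,ss·Vd·(1−f)/f.
D = 14 × 156 × (1−f)/f ≈ 14 × 156 × 2.38903 ≈ 5217.64 mg.

5218 mg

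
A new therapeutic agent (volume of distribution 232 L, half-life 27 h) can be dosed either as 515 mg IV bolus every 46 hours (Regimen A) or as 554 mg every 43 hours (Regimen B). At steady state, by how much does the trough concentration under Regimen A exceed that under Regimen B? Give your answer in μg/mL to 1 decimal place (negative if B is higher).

Regimen A: f = (1/2)^(46/27) ≈ 0.3070; Cmin,ss = (515/232)·f/(1−f) ≈ 0.983 μg/mL.
Regimen B: f = (1/2)^(43/27) ≈ 0.3316; Cmin,ss = (554/232)·f/(1−f) ≈ 1.185 μg/mL.
Difference ≈ 0.983 − 1.185 ≈ -0.202 μg/mL.

-0.2 μg/mL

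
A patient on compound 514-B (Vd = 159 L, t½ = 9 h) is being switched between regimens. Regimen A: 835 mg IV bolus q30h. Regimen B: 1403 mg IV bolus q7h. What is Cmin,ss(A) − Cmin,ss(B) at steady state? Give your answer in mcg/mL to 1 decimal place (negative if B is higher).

Regimen A: f = (1/2)^(30/9) ≈ 0.0992; Cmin,ss = (835/159)·f/(1−f) ≈ 0.578 mcg/mL.
Regimen B: f = (1/2)^(7/9) ≈ 0.5833; Cmin,ss = (1403/159)·f/(1−f) ≈ 12.352 mcg/mL.
Difference ≈ 0.578 − 12.352 ≈ -11.774 mcg/mL.

-11.8 mcg/mL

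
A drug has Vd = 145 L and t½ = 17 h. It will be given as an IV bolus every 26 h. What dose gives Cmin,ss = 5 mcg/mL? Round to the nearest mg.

1368 mg

τ/t½ = 26/17 ≈ 1.5294, so f = (1/2)^(26/17) ≈ 0.346419.
Cmin,ss = (D/Vd)·f/(1−f), so D = Cmin,ss·Vd·(1−f)/f.
D = 5 × 145 × (1−f)/f ≈ 5 × 145 × 1.88668 ≈ 1367.84 mg.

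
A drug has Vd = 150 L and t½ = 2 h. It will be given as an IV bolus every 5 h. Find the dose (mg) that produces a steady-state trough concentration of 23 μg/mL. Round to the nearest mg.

16066 mg

τ/t½ = 5/2 ≈ 2.5, so f = (1/2)^(5/2) ≈ 0.176777.
Cmin,ss = (D/Vd)·f/(1−f), so D = Cmin,ss·Vd·(1−f)/f.
D = 23 × 150 × (1−f)/f ≈ 23 × 150 × 4.65684 ≈ 16066.10 mg.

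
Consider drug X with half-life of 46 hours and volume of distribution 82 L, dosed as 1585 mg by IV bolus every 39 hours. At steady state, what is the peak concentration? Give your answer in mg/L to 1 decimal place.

43.5 mg/L

Over one 39-h interval, 39/46 ≈ 0.84783 half-lives elapse, leaving f ≈ 0.5556 of each dose.
Accumulation ratio R = 1/(1 − f) ≈ 1/0.4444 ≈ 2.2502.
Single-dose peak C₀ = D/Vd = 1585/82 ≈ 19.329 mg/L.
Steady-state peak Cmax,ss = C₀·R ≈ 19.329 × 2.2502 ≈ 43.494 mg/L.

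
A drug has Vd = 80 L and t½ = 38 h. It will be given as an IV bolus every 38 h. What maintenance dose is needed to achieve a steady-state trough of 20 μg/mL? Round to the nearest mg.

τ/t½ = 38/38 ≈ 1, so f = (1/2)^(38/38) ≈ 0.500000.
Cmin,ss = (D/Vd)·f/(1−f), so D = Cmin,ss·Vd·(1−f)/f.
D = 20 × 80 × (1−f)/f ≈ 20 × 80 × 1.00000 ≈ 1600.00 mg.

1600 mg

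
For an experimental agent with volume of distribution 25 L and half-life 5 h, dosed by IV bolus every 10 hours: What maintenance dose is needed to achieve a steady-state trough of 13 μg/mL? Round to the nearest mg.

τ/t½ = 10/5 ≈ 2, so f = (1/2)^(10/5) ≈ 0.250000.
Cmin,ss = (D/Vd)·f/(1−f), so D = Cmin,ss·Vd·(1−f)/f.
D = 13 × 25 × (1−f)/f ≈ 13 × 25 × 3.00000 ≈ 975.00 mg.

975 mg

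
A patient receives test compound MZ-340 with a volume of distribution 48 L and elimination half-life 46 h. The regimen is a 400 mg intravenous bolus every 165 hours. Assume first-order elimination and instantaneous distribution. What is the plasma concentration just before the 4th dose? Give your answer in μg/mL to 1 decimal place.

0.8 μg/mL

f = (1/2)^(τ/t½) = (1/2)^(165/46) ≈ 0.0832.
C₀ = D/Vd = 400/48 ≈ 8.333 μg/mL.
Before the 4th dose, 3 doses have been given. Superposition: Cmin = C₀·(f + f² + … + f^3).
≈ 8.333 × (0.0832 + 0.0069 + 0.0006) ≈ 8.333 × 0.0907 ≈ 0.756 μg/mL.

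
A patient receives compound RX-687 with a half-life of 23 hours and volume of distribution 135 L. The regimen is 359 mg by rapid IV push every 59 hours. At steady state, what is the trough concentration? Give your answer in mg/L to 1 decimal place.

0.5 mg/L

τ/t½ = 59/23 ≈ 2.5652, so fraction remaining f = (1/2)^(59/23) ≈ 0.1690.
Single-dose peak C₀ = D/Vd = 359/135 ≈ 2.659 mg/L.
Steady-state trough Cmin,ss = C₀·f/(1−f) ≈ 2.659 × 0.1690/0.8310 ≈ 0.541 mg/L.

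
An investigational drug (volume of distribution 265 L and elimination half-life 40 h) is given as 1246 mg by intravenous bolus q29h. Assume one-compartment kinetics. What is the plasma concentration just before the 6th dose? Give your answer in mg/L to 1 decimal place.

6.6 mg/L

f = (1/2)^(τ/t½) = (1/2)^(29/40) ≈ 0.6050.
C₀ = D/Vd = 1246/265 ≈ 4.702 mg/L.
Before the 6th dose, 5 doses have been given. Superposition: Cmin = C₀·(f + f² + … + f^5).
≈ 4.702 × (0.6050 + 0.3660 + 0.2214 + 0.1340 + 0.0811) ≈ 4.702 × 1.4075 ≈ 6.618 mg/L.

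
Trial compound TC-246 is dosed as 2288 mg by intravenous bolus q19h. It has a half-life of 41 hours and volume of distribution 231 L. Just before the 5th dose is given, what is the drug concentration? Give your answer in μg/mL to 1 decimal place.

f = (1/2)^(τ/t½) = (1/2)^(19/41) ≈ 0.7253.
C₀ = D/Vd = 2288/231 ≈ 9.905 μg/mL.
Before the 5th dose, 4 doses have been given. Superposition: Cmin = C₀·(f + f² + … + f^4).
≈ 9.905 × (0.7253 + 0.5261 + 0.3816 + 0.2767) ≈ 9.905 × 1.9097 ≈ 18.916 μg/mL.

18.9 μg/mL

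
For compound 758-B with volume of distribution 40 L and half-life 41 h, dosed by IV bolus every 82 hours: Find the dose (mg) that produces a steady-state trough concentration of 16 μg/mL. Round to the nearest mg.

1920 mg

τ/t½ = 82/41 ≈ 2, so f = (1/2)^(82/41) ≈ 0.250000.
Cmin,ss = (D/Vd)·f/(1−f), so D = Cmin,ss·Vd·(1−f)/f.
D = 16 × 40 × (1−f)/f ≈ 16 × 40 × 3.00000 ≈ 1920.00 mg.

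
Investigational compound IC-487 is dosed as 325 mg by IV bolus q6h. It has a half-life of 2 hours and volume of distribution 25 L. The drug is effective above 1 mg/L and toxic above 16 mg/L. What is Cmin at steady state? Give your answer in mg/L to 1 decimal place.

τ = 6 h = 3 half-lives, so f = (1/2)^3 = 0.125.
Accumulation ratio R = 1/(1 − f) = 1/0.875 = 8/7.
Single-dose peak C₀ = D/Vd = 325/25 = 13 mg/L.
Steady-state peak Cmax,ss = C₀·R = 13 × 8/7 ≈ 14.857 mg/L.
Steady-state trough Cmin,ss = Cmax,ss·f ≈ 14.857 × 0.125 ≈ 1.857 mg/L.
Trough 1.9 mg/L vs MEC 1 mg/L: adequate.

1.9 mg/L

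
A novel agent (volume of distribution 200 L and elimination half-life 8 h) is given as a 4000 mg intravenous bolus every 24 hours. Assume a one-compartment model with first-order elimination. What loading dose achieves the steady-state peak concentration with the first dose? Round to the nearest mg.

4571 mg

f = (1/2)^(24/8) ≈ 0.125000; accumulation ratio R = 1/(1−f) ≈ 1.14286.
Loading dose to hit Cmax,ss on first dose: D_load = D_maint·R ≈ 4000 × 1.14286 ≈ 4571.44 mg.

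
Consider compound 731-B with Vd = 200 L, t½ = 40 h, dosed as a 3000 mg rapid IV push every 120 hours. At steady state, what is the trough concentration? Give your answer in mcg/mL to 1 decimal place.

The dosing interval is 3 half-lives, so f = 2^(−3) = 0.125.
At steady state, R = 1/(1 − 0.125) = 8/7.
Single-dose peak C₀ = D/Vd = 3000/200 = 15 mcg/mL.
Steady-state peak Cmax,ss = C₀·R = 15 × 8/7 ≈ 17.143 mcg/mL.
Steady-state trough Cmin,ss = Cmax,ss·f ≈ 17.143 × 0.125 ≈ 2.143 mcg/mL.

2.1 mcg/mL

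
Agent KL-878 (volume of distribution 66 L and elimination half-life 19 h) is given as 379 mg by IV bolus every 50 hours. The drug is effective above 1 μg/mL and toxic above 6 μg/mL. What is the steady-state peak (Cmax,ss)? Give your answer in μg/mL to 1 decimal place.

6.8 μg/mL

Over one 50-h interval, 50/19 ≈ 2.6316 half-lives elapse, leaving f ≈ 0.1614 of each dose.
Accumulation ratio R = 1/(1 − f) ≈ 1/0.8386 ≈ 1.1925.
Each bolus raises the concentration by D/Vd = 379/66 ≈ 5.742 μg/mL.
Steady-state peak Cmax,ss = C₀·R ≈ 5.742 × 1.1925 ≈ 6.847 μg/mL.
Peak 6.8 μg/mL vs MTC 6 μg/mL: exceeds toxic threshold.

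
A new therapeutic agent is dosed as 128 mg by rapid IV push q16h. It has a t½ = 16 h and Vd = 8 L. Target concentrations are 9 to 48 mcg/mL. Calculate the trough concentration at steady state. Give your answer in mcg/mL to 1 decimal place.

τ = 16 h = 1 half-life, so f = (1/2)^1 = 0.5.
Accumulation ratio R = 1/(1 − f) = 1/0.5 = 2/1.
Single-dose peak C₀ = D/Vd = 128/8 = 16 mcg/mL.
Steady-state peak Cmax,ss = C₀·R = 16 × 2/1 ≈ 32.000 mcg/mL.
Steady-state trough Cmin,ss = Cmax,ss·f ≈ 32.000 × 0.5 ≈ 16.000 mcg/mL.
Trough 16.0 mcg/mL vs MEC 9 mcg/mL: adequate.

16.0 mcg/mL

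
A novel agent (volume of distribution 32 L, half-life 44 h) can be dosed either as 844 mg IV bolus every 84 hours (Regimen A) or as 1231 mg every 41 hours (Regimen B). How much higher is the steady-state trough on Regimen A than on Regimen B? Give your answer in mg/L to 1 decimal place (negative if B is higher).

-32.8 mg/L

Regimen A: f = (1/2)^(84/44) ≈ 0.2663; Cmin,ss = (844/32)·f/(1−f) ≈ 9.573 mg/L.
Regimen B: f = (1/2)^(41/44) ≈ 0.5242; Cmin,ss = (1231/32)·f/(1−f) ≈ 42.382 mg/L.
Difference ≈ 9.573 − 42.382 ≈ -32.809 mg/L.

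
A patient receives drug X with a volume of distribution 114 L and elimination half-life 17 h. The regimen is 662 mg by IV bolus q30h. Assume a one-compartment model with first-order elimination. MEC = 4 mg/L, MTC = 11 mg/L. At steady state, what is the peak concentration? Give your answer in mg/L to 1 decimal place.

8.2 mg/L

Over one 30-h interval, 30/17 ≈ 1.7647 half-lives elapse, leaving f ≈ 0.2943 of each dose.
At steady state, accumulation factor R = 1/(1 − e^(−kτ)) ≈ 1.4170.
Each bolus raises the concentration by D/Vd = 662/114 ≈ 5.807 mg/L.
Steady-state peak Cmax,ss = C₀·R ≈ 5.807 × 1.4170 ≈ 8.229 mg/L.
Peak 8.2 mg/L vs MTC 11 mg/L: below toxic threshold.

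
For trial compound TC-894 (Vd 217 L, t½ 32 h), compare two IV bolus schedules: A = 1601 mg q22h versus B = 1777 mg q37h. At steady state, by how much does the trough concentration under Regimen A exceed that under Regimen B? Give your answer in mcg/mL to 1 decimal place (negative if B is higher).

5.4 mcg/mL

Regimen A: f = (1/2)^(22/32) ≈ 0.6209; Cmin,ss = (1601/217)·f/(1−f) ≈ 12.084 mcg/mL.
Regimen B: f = (1/2)^(37/32) ≈ 0.4487; Cmin,ss = (1777/217)·f/(1−f) ≈ 6.665 mcg/mL.
Difference ≈ 12.084 − 6.665 ≈ 5.419 mcg/mL.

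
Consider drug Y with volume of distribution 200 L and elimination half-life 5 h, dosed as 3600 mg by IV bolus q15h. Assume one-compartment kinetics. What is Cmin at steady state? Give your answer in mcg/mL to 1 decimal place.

The dosing interval is 3 half-lives, so f = 2^(−3) = 0.125.
Accumulation ratio R = 1/(1 − f) = 1/0.875 = 8/7.
Single-dose peak C₀ = D/Vd = 3600/200 = 18 mcg/mL.
Steady-state peak Cmax,ss = C₀·R = 18 × 8/7 ≈ 20.571 mcg/mL.
Steady-state trough Cmin,ss = Cmax,ss·f ≈ 20.571 × 0.125 ≈ 2.571 mcg/mL.

2.6 mcg/mL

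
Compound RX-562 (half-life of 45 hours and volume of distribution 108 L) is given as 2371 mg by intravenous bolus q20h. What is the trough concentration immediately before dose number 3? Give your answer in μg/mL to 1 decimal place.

28.0 μg/mL

f = (1/2)^(τ/t½) = (1/2)^(20/45) ≈ 0.7349.
C₀ = D/Vd = 2371/108 ≈ 21.954 μg/mL.
Before the 3rd dose, 2 doses have been given. Superposition: Cmin = C₀·(f + f²).
≈ 21.954 × (0.7349 + 0.5401) ≈ 21.954 × 1.2750 ≈ 27.991 μg/mL.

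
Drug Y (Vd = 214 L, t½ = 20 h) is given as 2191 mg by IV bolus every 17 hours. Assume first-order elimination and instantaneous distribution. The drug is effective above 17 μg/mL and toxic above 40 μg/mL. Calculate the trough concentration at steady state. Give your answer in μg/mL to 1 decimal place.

12.8 μg/mL

k = ln2/t½ = ln2/20 ≈ 0.034657 h⁻¹; fraction remaining f = e^(−kτ) = e^(−0.034657×17) ≈ 0.5548.
Single-dose peak C₀ = D/Vd = 2191/214 ≈ 10.238 μg/mL.
Steady-state trough Cmin,ss = C₀·f/(1−f) ≈ 10.238 × 0.5548/0.4452 ≈ 12.758 μg/mL.
Trough 12.8 μg/mL vs MEC 17 μg/mL: subtherapeutic.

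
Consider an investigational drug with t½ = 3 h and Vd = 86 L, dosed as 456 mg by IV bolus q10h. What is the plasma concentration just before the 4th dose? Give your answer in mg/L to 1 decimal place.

f = (1/2)^(τ/t½) = (1/2)^(10/3) ≈ 0.0992.
C₀ = D/Vd = 456/86 ≈ 5.302 mg/L.
Before the 4th dose, 3 doses have been given. Superposition: Cmin = C₀·(f + f² + … + f^3).
≈ 5.302 × (0.0992 + 0.0098 + 0.0010) ≈ 5.302 × 0.1100 ≈ 0.583 mg/L.

0.6 mg/L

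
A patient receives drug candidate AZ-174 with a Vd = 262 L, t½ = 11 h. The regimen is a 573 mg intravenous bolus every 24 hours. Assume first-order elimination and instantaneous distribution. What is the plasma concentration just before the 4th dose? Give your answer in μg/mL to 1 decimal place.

f = (1/2)^(τ/t½) = (1/2)^(24/11) ≈ 0.2204.
C₀ = D/Vd = 573/262 ≈ 2.187 μg/mL.
Before the 4th dose, 3 doses have been given. Superposition: Cmin = C₀·(f + f² + … + f^3).
≈ 2.187 × (0.2204 + 0.0486 + 0.0107) ≈ 2.187 × 0.2797 ≈ 0.612 μg/mL.

0.6 μg/mL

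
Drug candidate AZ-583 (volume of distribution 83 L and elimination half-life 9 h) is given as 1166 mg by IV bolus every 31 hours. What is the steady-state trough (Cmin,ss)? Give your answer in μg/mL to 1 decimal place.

k = ln2/t½ = ln2/9 ≈ 0.077016 h⁻¹; fraction remaining f = e^(−kτ) = e^(−0.077016×31) ≈ 0.0919.
At steady state, accumulation factor R = 1/(1 − e^(−kτ)) ≈ 1.1012.
Single-dose peak C₀ = D/Vd = 1166/83 ≈ 14.048 μg/mL.
Cmax,ss = C₀/(1 − f) ≈ 14.048/0.9081 ≈ 15.470 μg/mL.
One interval later, Cmin,ss = Cmax,ss·e^(−kτ) ≈ 15.470 × 0.0919 ≈ 1.422 μg/mL.

1.4 μg/mL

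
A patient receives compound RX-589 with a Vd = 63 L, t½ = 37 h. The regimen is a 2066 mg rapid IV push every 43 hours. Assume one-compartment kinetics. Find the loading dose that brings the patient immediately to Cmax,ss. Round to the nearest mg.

f = (1/2)^(43/37) ≈ 0.446842; accumulation ratio R = 1/(1−f) ≈ 1.80780.
Loading dose to hit Cmax,ss on first dose: D_load = D_maint·R ≈ 2066 × 1.80780 ≈ 3734.91 mg.

3735 mg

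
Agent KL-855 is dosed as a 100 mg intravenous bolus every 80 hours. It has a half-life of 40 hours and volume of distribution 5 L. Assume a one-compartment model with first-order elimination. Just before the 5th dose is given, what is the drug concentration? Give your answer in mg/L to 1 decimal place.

f = (1/2)^(τ/t½) = (1/2)^(80/40) ≈ 0.2500.
C₀ = D/Vd = 100/5 ≈ 20.000 mg/L.
Before the 5th dose, 4 doses have been given. Superposition: Cmin = C₀·(f + f² + … + f^4).
≈ 20.000 × (0.2500 + 0.0625 + 0.0156 + 0.0039) ≈ 20.000 × 0.3320 ≈ 6.640 mg/L.

6.6 mg/L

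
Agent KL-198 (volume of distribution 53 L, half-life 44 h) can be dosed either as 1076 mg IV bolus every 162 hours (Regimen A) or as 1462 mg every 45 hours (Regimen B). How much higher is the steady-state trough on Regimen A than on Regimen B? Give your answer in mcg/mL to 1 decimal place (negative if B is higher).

-25.0 mcg/mL

Regimen A: f = (1/2)^(162/44) ≈ 0.0779; Cmin,ss = (1076/53)·f/(1−f) ≈ 1.715 mcg/mL.
Regimen B: f = (1/2)^(45/44) ≈ 0.4922; Cmin,ss = (1462/53)·f/(1−f) ≈ 26.737 mcg/mL.
Difference ≈ 1.715 − 26.737 ≈ -25.022 mcg/mL.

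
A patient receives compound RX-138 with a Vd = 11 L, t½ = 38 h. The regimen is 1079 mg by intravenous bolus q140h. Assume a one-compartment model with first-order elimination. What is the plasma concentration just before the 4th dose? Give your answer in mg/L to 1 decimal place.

f = (1/2)^(τ/t½) = (1/2)^(140/38) ≈ 0.0778.
C₀ = D/Vd = 1079/11 ≈ 98.091 mg/L.
Before the 4th dose, 3 doses have been given. Superposition: Cmin = C₀·(f + f² + … + f^3).
≈ 98.091 × (0.0778 + 0.0061 + 0.0005) ≈ 98.091 × 0.0844 ≈ 8.279 mg/L.

8.3 mg/L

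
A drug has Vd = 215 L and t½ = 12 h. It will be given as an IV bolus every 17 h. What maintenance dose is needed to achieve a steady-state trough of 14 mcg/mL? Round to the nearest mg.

τ/t½ = 17/12 ≈ 1.4167, so f = (1/2)^(17/12) ≈ 0.374577.
Cmin,ss = (D/Vd)·f/(1−f), so D = Cmin,ss·Vd·(1−f)/f.
D = 14 × 215 × (1−f)/f ≈ 14 × 215 × 1.66968 ≈ 5025.74 mg.

5026 mg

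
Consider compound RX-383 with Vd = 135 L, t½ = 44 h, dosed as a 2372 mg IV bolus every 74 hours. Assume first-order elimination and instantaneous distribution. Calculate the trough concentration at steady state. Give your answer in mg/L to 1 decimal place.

8.0 mg/L

k = ln2/t½ = ln2/44 ≈ 0.015753 h⁻¹; fraction remaining f = e^(−kτ) = e^(−0.015753×74) ≈ 0.3117.
Each bolus raises the concentration by D/Vd = 2372/135 ≈ 17.570 mg/L.
Steady-state trough Cmin,ss = C₀·f/(1−f) ≈ 17.570 × 0.3117/0.6883 ≈ 7.957 mg/L.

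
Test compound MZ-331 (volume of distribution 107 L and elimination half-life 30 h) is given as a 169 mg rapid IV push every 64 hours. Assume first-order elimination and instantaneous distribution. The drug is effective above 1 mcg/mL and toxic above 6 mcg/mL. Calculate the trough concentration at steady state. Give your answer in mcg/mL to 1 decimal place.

k = ln2/t½ = ln2/30 ≈ 0.023105 h⁻¹; fraction remaining f = e^(−kτ) = e^(−0.023105×64) ≈ 0.2279.
Single-dose peak C₀ = D/Vd = 169/107 ≈ 1.579 mcg/mL.
Steady-state trough Cmin,ss = C₀·f/(1−f) ≈ 1.579 × 0.2279/0.7721 ≈ 0.466 mcg/mL.
Trough 0.5 mcg/mL vs MEC 1 mcg/mL: subtherapeutic.

0.5 mcg/mL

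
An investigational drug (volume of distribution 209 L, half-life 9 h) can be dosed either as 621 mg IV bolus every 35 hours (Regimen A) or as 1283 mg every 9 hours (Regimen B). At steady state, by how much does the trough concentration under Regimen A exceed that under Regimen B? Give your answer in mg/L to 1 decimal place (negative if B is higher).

Regimen A: f = (1/2)^(35/9) ≈ 0.0675; Cmin,ss = (621/209)·f/(1−f) ≈ 0.215 mg/L.
Regimen B: f = (1/2)^(9/9) ≈ 0.5000; Cmin,ss = (1283/209)·f/(1−f) ≈ 6.139 mg/L.
Difference ≈ 0.215 − 6.139 ≈ -5.924 mg/L.

-5.9 mg/L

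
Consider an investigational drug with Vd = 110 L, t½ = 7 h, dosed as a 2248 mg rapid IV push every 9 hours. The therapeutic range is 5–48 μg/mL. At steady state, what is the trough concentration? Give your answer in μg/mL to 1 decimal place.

τ/t½ = 9/7 ≈ 1.2857, so fraction remaining f = (1/2)^(9/7) ≈ 0.4102.
Accumulation ratio R = 1/(1 − f) ≈ 1/0.5898 ≈ 1.6955.
Each bolus raises the concentration by D/Vd = 2248/110 ≈ 20.436 μg/mL.
Steady-state peak Cmax,ss = C₀·R ≈ 20.436 × 1.6955 ≈ 34.649 μg/mL.
Steady-state trough Cmin,ss = Cmax,ss·f ≈ 34.649 × 0.4102 ≈ 14.213 μg/mL.
Trough 14.2 μg/mL vs MEC 5 μg/mL: adequate.

14.2 μg/mL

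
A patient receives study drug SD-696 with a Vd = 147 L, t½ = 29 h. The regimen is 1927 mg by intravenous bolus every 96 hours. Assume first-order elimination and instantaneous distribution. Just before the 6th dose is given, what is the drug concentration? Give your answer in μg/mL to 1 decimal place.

f = (1/2)^(τ/t½) = (1/2)^(96/29) ≈ 0.1008.
C₀ = D/Vd = 1927/147 ≈ 13.109 μg/mL.
Before the 6th dose, 5 doses have been given. Superposition: Cmin = C₀·(f + f² + … + f^5).
≈ 13.109 × (0.1008 + 0.0102 + 0.0010 + 0.0001 + 0.0000) ≈ 13.109 × 0.1121 ≈ 1.470 μg/mL.

1.5 μg/mL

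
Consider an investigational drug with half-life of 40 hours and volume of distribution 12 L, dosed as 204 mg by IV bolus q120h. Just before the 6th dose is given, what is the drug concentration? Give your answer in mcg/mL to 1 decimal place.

2.4 mcg/mL

f = (1/2)^(τ/t½) = (1/2)^(120/40) ≈ 0.1250.
C₀ = D/Vd = 204/12 ≈ 17.000 mcg/mL.
Before the 6th dose, 5 doses have been given. Superposition: Cmin = C₀·(f + f² + … + f^5).
≈ 17.000 × (0.1250 + 0.0156 + 0.0020 + 0.0002 + 0.0000) ≈ 17.000 × 0.1428 ≈ 2.428 mcg/mL.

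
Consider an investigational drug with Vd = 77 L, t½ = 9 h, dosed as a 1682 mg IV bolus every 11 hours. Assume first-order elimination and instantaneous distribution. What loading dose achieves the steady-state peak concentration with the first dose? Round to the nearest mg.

f = (1/2)^(11/9) ≈ 0.428622; accumulation ratio R = 1/(1−f) ≈ 1.75015.
Loading dose to hit Cmax,ss on first dose: D_load = D_maint·R ≈ 1682 × 1.75015 ≈ 2943.75 mg.

2944 mg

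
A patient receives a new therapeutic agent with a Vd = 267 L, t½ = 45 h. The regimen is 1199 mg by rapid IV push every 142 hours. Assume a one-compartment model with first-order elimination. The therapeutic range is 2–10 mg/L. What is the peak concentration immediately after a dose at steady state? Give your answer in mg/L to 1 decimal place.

k = ln2/t½ = ln2/45 ≈ 0.015403 h⁻¹; fraction remaining f = e^(−kτ) = e^(−0.015403×142) ≈ 0.1122.
Accumulation ratio R = 1/(1 − f) ≈ 1/0.8878 ≈ 1.1264.
Each bolus raises the concentration by D/Vd = 1199/267 ≈ 4.491 mg/L.
Steady-state peak Cmax,ss = C₀·R ≈ 4.491 × 1.1264 ≈ 5.059 mg/L.
Peak 5.1 mg/L vs MTC 10 mg/L: below toxic threshold.

5.1 mg/L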